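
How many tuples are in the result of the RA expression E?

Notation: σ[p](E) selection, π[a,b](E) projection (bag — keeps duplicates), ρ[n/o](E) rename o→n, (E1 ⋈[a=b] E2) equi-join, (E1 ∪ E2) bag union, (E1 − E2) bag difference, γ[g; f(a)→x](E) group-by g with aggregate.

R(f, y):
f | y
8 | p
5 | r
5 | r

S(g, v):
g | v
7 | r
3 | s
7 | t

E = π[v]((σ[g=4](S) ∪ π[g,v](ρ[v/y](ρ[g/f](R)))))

Stepwise |·|:
  S → 3
  σ[g=4](S) → 0
  R → 3
  ρ[g/f](R) → 3
  ρ[v/y](ρ[g/f](R)) → 3
  π[g,v](ρ[v/y](ρ[g/f](R))) → 3
  (σ[g=4](S) ∪ π[g,v](ρ[v/y](ρ[g/f](R)))) → 3
  π[v]((σ[g=4](S) ∪ π[g,v](ρ[v/y](ρ[g/f](R))))) → 3

|E| = 3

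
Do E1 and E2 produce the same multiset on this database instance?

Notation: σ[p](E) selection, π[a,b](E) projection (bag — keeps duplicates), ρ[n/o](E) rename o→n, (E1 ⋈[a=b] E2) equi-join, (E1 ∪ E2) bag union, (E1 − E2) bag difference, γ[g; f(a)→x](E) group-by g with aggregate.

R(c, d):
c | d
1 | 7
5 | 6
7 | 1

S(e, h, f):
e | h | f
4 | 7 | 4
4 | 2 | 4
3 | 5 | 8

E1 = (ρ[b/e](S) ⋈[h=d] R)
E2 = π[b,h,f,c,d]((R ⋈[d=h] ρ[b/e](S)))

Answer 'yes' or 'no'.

E1 stepwise |·|:
  S → 3
  ρ[b/e](S) → 3
  R → 3
  (ρ[b/e](S) ⋈[h=d] R) → 1
E2 stepwise |·|:
  R → 3
  S → 3
  ρ[b/e](S) → 3
  (R ⋈[d=h] ρ[b/e](S)) → 1
  π[b,h,f,c,d]((R ⋈[d=h] ρ[b/e](S))) → 1

E1 and E2 produce the same multiset:
b | h | f | c | d
4 | 7 | 4 | 1 | 7

yes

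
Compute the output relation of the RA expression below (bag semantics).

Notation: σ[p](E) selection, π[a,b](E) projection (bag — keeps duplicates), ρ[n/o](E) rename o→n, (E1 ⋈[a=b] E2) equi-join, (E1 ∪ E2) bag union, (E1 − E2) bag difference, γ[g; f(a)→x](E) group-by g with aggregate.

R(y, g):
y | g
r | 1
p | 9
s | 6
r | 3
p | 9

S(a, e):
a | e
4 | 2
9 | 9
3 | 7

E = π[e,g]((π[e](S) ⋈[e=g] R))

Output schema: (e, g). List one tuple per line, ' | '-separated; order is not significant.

Subexpression sizes:
  S → 3
  π[e](S) → 3
  R → 5
  (π[e](S) ⋈[e=g] R) → 2
  π[e,g]((π[e](S) ⋈[e=g] R)) → 2

== RESULT ==
e | g
9 | 9
9 | 9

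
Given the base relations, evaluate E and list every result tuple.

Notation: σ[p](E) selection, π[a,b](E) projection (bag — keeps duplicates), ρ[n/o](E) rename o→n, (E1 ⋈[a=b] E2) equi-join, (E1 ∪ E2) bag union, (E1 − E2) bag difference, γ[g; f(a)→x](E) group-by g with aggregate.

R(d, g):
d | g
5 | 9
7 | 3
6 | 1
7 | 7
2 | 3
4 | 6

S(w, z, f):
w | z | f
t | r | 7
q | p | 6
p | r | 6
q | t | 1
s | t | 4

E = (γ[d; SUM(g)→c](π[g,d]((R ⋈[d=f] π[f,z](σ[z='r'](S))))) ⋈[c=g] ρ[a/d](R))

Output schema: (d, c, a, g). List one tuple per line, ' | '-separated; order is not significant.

Subexpression sizes:
  R → 6
  S → 5
  σ[z='r'](S) → 2
  π[f,z](σ[z='r'](S)) → 2
  (R ⋈[d=f] π[f,z](σ[z='r'](S))) → 3
  π[g,d]((R ⋈[d=f] π[f,z](σ[z='r'](S)))) → 3
  γ[d; SUM(g)→c](π[g,d]((R ⋈[d=f] π[f,z](σ[z='r'](S))))) → 2
  R → 6
  ρ[a/d](R) → 6
  (γ[d; SUM(g)→c](π[g,d]((R ⋈[d=f] π[f,z](σ[z='r'](S))))) ⋈[c=g] ρ[a/d](R)) → 1

== RESULT ==
d | c | a | g
6 | 1 | 6 | 1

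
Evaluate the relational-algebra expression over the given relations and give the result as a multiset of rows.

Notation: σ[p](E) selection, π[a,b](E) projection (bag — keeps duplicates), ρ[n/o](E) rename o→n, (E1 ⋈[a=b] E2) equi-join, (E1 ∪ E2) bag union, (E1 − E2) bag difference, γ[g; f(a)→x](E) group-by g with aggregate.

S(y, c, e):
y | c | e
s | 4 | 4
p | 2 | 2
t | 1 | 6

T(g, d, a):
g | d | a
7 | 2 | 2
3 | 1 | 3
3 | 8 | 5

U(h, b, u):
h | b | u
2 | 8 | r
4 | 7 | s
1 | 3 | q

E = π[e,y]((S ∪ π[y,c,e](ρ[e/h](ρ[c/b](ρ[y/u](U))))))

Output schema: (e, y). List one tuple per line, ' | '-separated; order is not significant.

Per-node cardinality:
  S → 3
  U → 3
  ρ[y/u](U) → 3
  ρ[c/b](ρ[y/u](U)) → 3
  ρ[e/h](ρ[c/b](ρ[y/u](U))) → 3
  π[y,c,e](ρ[e/h](ρ[c/b](ρ[y/u](U)))) → 3
  (S ∪ π[y,c,e](ρ[e/h](ρ[c/b](ρ[y/u](U))))) → 6
  π[e,y]((S ∪ π[y,c,e](ρ[e/h](ρ[c/b](ρ[y/u](U)))))) → 6

== RESULT ==
e | y
1 | q
2 | p
2 | r
4 | s
4 | s
6 | t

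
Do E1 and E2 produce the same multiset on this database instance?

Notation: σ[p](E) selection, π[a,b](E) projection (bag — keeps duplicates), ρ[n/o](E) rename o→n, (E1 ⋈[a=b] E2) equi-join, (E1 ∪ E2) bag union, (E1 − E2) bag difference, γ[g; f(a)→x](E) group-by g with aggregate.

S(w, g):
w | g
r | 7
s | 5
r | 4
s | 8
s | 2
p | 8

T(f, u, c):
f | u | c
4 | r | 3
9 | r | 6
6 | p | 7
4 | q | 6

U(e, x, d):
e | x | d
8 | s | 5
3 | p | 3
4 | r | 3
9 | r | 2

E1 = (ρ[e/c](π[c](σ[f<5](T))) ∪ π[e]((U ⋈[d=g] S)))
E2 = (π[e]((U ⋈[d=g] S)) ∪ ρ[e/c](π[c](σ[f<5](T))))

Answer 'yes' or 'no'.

E1 stepwise |·|:
  T → 4
  σ[f<5](T) → 2
  π[c](σ[f<5](T)) → 2
  ρ[e/c](π[c](σ[f<5](T))) → 2
  U → 4
  S → 6
  (U ⋈[d=g] S) → 2
  π[e]((U ⋈[d=g] S)) → 2
  (ρ[e/c](π[c](σ[f<5](T))) ∪ π[e]((U ⋈[d=g] S))) → 4
E2 stepwise |·|:
  U → 4
  S → 6
  (U ⋈[d=g] S) → 2
  π[e]((U ⋈[d=g] S)) → 2
  T → 4
  σ[f<5](T) → 2
  π[c](σ[f<5](T)) → 2
  ρ[e/c](π[c](σ[f<5](T))) → 2
  (π[e]((U ⋈[d=g] S)) ∪ ρ[e/c](π[c](σ[f<5](T)))) → 4

E1 and E2 produce the same multiset:
e
3
6
8
9

yes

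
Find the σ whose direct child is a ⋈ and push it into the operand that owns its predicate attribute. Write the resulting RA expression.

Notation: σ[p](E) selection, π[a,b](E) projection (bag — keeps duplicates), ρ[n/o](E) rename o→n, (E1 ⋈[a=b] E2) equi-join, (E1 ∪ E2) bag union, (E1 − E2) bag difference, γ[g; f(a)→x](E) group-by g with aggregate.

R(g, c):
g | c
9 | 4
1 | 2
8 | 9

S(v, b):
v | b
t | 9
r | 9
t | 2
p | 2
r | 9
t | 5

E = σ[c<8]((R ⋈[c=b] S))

σ filters on c, owned by the left side.
E' = (σ[c<8](R) ⋈[c=b] S)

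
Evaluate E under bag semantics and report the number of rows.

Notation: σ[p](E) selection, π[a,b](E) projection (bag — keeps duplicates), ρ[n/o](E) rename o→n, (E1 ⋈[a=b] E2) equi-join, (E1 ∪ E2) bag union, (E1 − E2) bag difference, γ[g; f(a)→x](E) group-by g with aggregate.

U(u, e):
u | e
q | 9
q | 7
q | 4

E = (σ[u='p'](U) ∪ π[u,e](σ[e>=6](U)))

Subexpression sizes:
  U → 3
  σ[u='p'](U) → 0
  U → 3
  σ[e>=6](U) → 2
  π[u,e](σ[e>=6](U)) → 2
  (σ[u='p'](U) ∪ π[u,e](σ[e>=6](U))) → 2

|E| = 2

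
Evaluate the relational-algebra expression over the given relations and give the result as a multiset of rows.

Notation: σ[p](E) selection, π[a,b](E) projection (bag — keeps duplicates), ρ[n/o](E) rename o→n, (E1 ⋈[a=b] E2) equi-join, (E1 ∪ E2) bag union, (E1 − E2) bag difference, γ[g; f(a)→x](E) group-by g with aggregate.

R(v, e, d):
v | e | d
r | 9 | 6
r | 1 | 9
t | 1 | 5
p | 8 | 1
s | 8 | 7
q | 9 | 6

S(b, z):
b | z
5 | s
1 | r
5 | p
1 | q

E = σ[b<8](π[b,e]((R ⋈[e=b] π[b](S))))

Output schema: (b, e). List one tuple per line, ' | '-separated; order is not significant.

Per-node cardinality:
  R → 6
  S → 4
  π[b](S) → 4
  (R ⋈[e=b] π[b](S)) → 4
  π[b,e]((R ⋈[e=b] π[b](S))) → 4
  σ[b<8](π[b,e]((R ⋈[e=b] π[b](S)))) → 4

== RESULT ==
b | e
1 | 1
1 | 1
1 | 1
1 | 1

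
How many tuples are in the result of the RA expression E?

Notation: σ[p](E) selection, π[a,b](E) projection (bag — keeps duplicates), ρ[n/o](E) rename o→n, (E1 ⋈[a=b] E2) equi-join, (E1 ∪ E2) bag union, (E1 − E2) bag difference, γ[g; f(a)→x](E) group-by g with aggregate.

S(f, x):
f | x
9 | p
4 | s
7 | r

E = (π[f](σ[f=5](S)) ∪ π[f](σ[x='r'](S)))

Per-node cardinality:
  S → 3
  σ[f=5](S) → 0
  π[f](σ[f=5](S)) → 0
  S → 3
  σ[x='r'](S) → 1
  π[f](σ[x='r'](S)) → 1
  (π[f](σ[f=5](S)) ∪ π[f](σ[x='r'](S))) → 1

|E| = 1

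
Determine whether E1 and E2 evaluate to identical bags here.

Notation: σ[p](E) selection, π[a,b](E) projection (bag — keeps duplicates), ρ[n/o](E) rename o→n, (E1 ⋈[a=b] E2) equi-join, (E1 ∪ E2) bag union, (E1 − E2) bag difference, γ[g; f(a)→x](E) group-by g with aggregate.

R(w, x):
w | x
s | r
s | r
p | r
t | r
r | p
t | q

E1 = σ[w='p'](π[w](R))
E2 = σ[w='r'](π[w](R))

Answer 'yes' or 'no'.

E1 per-node cardinality:
  R → 6
  π[w](R) → 6
  σ[w='p'](π[w](R)) → 1
E2 per-node cardinality:
  R → 6
  π[w](R) → 6
  σ[w='r'](π[w](R)) → 1

E1 result:
w
p
E2 result:
w
r
Witness: ('p',) appears 1× in E1 but 0× in E2.

no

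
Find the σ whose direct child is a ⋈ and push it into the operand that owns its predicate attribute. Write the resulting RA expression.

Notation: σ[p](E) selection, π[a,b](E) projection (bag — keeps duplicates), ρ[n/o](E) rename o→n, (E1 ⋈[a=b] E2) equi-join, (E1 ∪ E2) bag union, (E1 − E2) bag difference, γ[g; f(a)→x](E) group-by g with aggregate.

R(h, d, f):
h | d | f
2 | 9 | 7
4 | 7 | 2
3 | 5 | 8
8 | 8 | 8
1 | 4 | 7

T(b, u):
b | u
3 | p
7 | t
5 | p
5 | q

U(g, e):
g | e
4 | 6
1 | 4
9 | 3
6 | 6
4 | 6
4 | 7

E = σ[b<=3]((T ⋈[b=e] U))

σ filters on b, owned by the left side.
E' = (σ[b<=3](T) ⋈[b=e] U)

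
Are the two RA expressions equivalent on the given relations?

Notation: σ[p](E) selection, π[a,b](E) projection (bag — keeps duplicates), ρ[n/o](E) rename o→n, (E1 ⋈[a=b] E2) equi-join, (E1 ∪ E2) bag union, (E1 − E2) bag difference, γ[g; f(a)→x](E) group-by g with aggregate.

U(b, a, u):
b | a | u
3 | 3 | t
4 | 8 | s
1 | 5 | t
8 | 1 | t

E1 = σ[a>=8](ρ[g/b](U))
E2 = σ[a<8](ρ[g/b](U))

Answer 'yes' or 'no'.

E1 stepwise |·|:
  U → 4
  ρ[g/b](U) → 4
  σ[a>=8](ρ[g/b](U)) → 1
E2 stepwise |·|:
  U → 4
  ρ[g/b](U) → 4
  σ[a<8](ρ[g/b](U)) → 3

E1 result:
g | a | u
4 | 8 | s
E2 result:
g | a | u
1 | 5 | t
3 | 3 | t
8 | 1 | t
Witness: (3, 3, 't') appears 0× in E1 but 1× in E2.

no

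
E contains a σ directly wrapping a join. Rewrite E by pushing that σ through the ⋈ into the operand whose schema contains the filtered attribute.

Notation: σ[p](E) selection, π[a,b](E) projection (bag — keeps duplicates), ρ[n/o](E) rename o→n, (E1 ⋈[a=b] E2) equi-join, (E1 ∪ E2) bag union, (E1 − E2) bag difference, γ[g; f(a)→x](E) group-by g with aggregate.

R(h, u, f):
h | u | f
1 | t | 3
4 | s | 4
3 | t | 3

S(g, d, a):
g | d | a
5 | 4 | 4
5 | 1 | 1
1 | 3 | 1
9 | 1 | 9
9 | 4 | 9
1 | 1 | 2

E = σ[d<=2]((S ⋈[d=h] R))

σ filters on d, owned by the left side.
E' = (σ[d<=2](S) ⋈[d=h] R)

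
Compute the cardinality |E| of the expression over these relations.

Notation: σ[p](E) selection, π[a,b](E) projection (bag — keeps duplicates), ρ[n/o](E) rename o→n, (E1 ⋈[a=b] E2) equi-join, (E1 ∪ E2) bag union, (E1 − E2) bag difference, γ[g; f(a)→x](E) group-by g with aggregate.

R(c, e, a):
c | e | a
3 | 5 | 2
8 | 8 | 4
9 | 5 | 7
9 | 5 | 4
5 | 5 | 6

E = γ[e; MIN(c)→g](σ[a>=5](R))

Row counts bottom-up:
  R → 5
  σ[a>=5](R) → 2
  γ[e; MIN(c)→g](σ[a>=5](R)) → 1

|E| = 1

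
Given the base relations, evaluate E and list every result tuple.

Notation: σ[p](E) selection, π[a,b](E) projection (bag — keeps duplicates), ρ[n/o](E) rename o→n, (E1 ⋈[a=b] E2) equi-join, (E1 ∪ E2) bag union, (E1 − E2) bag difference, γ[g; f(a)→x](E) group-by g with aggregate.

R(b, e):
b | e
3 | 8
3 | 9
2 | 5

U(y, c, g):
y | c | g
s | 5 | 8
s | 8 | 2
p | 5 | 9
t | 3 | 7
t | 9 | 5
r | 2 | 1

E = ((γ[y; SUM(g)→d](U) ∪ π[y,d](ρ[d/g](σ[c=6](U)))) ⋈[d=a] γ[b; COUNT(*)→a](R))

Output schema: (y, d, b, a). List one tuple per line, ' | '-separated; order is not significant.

Row counts bottom-up:
  U → 6
  γ[y; SUM(g)→d](U) → 4
  U → 6
  σ[c=6](U) → 0
  ρ[d/g](σ[c=6](U)) → 0
  π[y,d](ρ[d/g](σ[c=6](U))) → 0
  (γ[y; SUM(g)→d](U) ∪ π[y,d](ρ[d/g](σ[c=6](U)))) → 4
  R → 3
  γ[b; COUNT(*)→a](R) → 2
  ((γ[y; SUM(g)→d](U) ∪ π[y,d](ρ[d/g](σ[c=6](U)))) ⋈[d=a] γ[b; COUNT(*)→a](R)) → 1

== RESULT ==
y | d | b | a
r | 1 | 2 | 1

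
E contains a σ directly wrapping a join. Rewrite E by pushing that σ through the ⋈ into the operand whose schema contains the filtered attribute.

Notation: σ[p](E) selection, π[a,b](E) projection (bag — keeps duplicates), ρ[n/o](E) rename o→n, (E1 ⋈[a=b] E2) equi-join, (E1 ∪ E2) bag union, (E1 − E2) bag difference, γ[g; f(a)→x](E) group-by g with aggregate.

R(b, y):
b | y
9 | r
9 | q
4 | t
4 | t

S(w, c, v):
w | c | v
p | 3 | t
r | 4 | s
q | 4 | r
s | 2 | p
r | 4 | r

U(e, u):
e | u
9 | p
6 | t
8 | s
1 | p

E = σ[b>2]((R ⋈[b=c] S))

σ filters on b, owned by the left side.
E' = (σ[b>2](R) ⋈[b=c] S)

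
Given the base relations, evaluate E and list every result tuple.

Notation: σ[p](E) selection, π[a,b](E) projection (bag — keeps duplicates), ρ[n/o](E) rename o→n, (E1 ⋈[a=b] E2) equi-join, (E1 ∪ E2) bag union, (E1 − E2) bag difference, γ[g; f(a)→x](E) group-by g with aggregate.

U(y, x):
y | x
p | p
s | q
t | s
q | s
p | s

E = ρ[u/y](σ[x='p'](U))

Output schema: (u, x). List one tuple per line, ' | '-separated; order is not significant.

Row counts bottom-up:
  U → 5
  σ[x='p'](U) → 1
  ρ[u/y](σ[x='p'](U)) → 1

== RESULT ==
u | x
p | p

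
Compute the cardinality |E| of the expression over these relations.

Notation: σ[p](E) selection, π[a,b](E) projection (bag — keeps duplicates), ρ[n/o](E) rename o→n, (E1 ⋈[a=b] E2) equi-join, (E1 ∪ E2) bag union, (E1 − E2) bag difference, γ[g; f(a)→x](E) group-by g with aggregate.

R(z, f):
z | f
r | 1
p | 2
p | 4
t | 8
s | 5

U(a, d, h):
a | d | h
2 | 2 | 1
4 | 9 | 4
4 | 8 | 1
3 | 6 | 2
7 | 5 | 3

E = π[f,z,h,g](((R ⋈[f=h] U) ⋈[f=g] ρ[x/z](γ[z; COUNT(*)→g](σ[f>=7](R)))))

Per-node cardinality:
  R → 5
  U → 5
  (R ⋈[f=h] U) → 4
  R → 5
  σ[f>=7](R) → 1
  γ[z; COUNT(*)→g](σ[f>=7](R)) → 1
  ρ[x/z](γ[z; COUNT(*)→g](σ[f>=7](R))) → 1
  ((R ⋈[f=h] U) ⋈[f=g] ρ[x/z](γ[z; COUNT(*)→g](σ[f>=7](R)))) → 2
  π[f,z,h,g](((R ⋈[f=h] U) ⋈[f=g] ρ[x/z](γ[z; COUNT(*)→g](σ[f>=7](R))))) → 2

|E| = 2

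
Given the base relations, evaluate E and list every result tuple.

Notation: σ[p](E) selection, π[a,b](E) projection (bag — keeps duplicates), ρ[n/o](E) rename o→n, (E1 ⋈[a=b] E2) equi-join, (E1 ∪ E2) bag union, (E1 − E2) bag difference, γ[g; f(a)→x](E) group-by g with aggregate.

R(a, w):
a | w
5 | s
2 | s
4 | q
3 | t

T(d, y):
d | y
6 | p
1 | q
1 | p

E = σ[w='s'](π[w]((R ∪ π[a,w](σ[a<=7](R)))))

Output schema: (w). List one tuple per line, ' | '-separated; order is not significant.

Per-node cardinality:
  R → 4
  R → 4
  σ[a<=7](R) → 4
  π[a,w](σ[a<=7](R)) → 4
  (R ∪ π[a,w](σ[a<=7](R))) → 8
  π[w]((R ∪ π[a,w](σ[a<=7](R)))) → 8
  σ[w='s'](π[w]((R ∪ π[a,w](σ[a<=7](R))))) → 4

== RESULT ==
w
s
s
s
s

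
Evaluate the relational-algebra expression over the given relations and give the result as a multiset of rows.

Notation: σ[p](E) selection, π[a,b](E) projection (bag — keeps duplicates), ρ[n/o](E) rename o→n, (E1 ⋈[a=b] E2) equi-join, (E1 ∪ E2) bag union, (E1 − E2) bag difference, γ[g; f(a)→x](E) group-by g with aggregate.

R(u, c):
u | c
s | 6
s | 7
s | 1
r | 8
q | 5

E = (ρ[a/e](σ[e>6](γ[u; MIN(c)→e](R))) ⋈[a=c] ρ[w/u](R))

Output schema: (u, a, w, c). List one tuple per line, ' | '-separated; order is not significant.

Stepwise |·|:
  R → 5
  γ[u; MIN(c)→e](R) → 3
  σ[e>6](γ[u; MIN(c)→e](R)) → 1
  ρ[a/e](σ[e>6](γ[u; MIN(c)→e](R))) → 1
  R → 5
  ρ[w/u](R) → 5
  (ρ[a/e](σ[e>6](γ[u; MIN(c)→e](R))) ⋈[a=c] ρ[w/u](R)) → 1

== RESULT ==
u | a | w | c
r | 8 | r | 8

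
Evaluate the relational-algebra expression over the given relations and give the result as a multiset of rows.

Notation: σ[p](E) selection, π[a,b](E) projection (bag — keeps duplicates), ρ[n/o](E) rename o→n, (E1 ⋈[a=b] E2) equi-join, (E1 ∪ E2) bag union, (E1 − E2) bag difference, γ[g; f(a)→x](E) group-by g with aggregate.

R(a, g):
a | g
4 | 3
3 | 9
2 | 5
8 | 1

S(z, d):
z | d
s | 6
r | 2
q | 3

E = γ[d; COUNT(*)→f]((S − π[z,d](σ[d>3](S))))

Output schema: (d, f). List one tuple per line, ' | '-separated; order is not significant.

Stepwise |·|:
  S → 3
  S → 3
  σ[d>3](S) → 1
  π[z,d](σ[d>3](S)) → 1
  (S − π[z,d](σ[d>3](S))) → 2
  γ[d; COUNT(*)→f]((S − π[z,d](σ[d>3](S)))) → 2

== RESULT ==
d | f
2 | 1
3 | 1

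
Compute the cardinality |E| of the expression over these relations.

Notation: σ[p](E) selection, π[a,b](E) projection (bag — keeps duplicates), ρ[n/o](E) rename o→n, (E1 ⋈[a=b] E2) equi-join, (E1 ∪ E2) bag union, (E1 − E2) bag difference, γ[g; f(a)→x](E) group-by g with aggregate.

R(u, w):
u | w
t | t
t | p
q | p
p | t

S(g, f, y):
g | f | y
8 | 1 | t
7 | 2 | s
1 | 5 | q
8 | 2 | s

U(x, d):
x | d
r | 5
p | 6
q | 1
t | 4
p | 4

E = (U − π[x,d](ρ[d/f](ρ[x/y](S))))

Row counts bottom-up:
  U → 5
  S → 4
  ρ[x/y](S) → 4
  ρ[d/f](ρ[x/y](S)) → 4
  π[x,d](ρ[d/f](ρ[x/y](S))) → 4
  (U − π[x,d](ρ[d/f](ρ[x/y](S)))) → 5

|E| = 5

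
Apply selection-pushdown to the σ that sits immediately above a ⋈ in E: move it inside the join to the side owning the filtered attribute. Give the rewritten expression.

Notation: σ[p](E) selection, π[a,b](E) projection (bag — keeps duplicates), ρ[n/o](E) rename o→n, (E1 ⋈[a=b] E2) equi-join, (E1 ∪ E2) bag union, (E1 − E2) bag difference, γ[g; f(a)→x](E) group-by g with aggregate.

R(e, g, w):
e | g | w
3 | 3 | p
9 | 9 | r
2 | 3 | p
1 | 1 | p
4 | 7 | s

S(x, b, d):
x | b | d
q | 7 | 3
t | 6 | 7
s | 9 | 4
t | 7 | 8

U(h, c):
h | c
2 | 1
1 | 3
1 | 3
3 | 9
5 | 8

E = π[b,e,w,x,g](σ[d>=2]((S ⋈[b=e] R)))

σ filters on d, owned by the left side.
E' = π[b,e,w,x,g]((σ[d>=2](S) ⋈[b=e] R))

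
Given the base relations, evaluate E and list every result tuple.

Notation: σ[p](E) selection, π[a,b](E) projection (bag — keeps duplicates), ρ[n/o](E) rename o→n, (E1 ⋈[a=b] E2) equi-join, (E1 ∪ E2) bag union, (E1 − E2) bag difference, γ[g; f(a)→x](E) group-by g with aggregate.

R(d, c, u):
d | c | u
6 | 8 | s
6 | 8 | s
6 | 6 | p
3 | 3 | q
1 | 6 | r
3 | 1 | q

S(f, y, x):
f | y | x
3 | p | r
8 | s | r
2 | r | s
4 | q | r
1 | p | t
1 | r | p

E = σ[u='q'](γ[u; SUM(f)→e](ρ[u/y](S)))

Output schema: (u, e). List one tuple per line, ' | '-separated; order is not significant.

Subexpression sizes:
  S → 6
  ρ[u/y](S) → 6
  γ[u; SUM(f)→e](ρ[u/y](S)) → 4
  σ[u='q'](γ[u; SUM(f)→e](ρ[u/y](S))) → 1

== RESULT ==
u | e
q | 4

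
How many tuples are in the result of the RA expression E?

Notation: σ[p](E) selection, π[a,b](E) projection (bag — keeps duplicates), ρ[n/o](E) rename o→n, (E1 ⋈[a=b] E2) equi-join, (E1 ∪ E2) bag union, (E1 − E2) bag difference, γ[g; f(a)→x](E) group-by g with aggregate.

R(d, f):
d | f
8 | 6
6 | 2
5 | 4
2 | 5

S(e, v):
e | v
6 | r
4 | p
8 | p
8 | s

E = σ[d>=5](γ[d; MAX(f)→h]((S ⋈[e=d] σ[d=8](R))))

Subexpression sizes:
  S → 4
  R → 4
  σ[d=8](R) → 1
  (S ⋈[e=d] σ[d=8](R)) → 2
  γ[d; MAX(f)→h]((S ⋈[e=d] σ[d=8](R))) → 1
  σ[d>=5](γ[d; MAX(f)→h]((S ⋈[e=d] σ[d=8](R)))) → 1

|E| = 1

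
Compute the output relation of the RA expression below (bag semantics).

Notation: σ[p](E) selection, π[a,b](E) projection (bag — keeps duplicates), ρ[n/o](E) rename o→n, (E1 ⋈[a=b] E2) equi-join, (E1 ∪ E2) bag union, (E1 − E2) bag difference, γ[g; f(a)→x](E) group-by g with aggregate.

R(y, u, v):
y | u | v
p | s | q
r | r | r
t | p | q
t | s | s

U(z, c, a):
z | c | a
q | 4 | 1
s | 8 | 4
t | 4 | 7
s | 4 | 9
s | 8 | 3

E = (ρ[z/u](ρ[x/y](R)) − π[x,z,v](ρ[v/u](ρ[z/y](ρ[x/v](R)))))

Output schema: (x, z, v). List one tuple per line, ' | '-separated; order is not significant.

Row counts bottom-up:
  R → 4
  ρ[x/y](R) → 4
  ρ[z/u](ρ[x/y](R)) → 4
  R → 4
  ρ[x/v](R) → 4
  ρ[z/y](ρ[x/v](R)) → 4
  ρ[v/u](ρ[z/y](ρ[x/v](R))) → 4
  π[x,z,v](ρ[v/u](ρ[z/y](ρ[x/v](R)))) → 4
  (ρ[z/u](ρ[x/y](R)) − π[x,z,v](ρ[v/u](ρ[z/y](ρ[x/v](R))))) → 3

== RESULT ==
x | z | v
p | s | q
t | p | q
t | s | s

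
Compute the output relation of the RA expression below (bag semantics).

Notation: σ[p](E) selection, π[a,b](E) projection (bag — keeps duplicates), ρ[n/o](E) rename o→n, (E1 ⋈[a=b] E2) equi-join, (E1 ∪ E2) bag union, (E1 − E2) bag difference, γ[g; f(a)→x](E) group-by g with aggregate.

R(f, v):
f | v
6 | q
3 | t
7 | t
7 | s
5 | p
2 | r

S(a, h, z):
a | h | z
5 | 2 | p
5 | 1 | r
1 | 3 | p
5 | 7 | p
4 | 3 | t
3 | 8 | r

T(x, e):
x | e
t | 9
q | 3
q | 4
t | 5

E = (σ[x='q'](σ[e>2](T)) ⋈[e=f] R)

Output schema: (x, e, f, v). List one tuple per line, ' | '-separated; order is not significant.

Row counts bottom-up:
  T → 4
  σ[e>2](T) → 4
  σ[x='q'](σ[e>2](T)) → 2
  R → 6
  (σ[x='q'](σ[e>2](T)) ⋈[e=f] R) → 1

== RESULT ==
x | e | f | v
q | 3 | 3 | t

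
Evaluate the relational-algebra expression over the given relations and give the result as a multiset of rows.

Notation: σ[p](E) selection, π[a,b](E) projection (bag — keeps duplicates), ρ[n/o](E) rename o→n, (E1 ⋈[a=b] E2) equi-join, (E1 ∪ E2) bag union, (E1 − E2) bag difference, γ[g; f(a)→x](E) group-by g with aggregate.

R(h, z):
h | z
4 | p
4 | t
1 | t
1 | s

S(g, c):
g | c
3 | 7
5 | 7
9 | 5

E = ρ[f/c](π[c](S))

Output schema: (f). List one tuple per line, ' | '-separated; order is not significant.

Stepwise |·|:
  S → 3
  π[c](S) → 3
  ρ[f/c](π[c](S)) → 3

== RESULT ==
f
5
7
7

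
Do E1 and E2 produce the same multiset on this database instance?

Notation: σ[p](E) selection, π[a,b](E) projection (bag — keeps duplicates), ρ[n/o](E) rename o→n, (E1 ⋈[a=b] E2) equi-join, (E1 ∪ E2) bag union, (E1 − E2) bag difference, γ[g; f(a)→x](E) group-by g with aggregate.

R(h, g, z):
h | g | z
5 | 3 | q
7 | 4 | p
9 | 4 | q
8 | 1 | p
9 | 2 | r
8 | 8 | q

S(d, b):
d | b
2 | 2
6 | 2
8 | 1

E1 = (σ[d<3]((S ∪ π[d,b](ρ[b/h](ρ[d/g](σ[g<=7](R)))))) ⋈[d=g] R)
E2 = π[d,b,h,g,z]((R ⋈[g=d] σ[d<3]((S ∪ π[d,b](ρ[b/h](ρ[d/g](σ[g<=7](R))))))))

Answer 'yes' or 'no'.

E1 row counts bottom-up:
  S → 3
  R → 6
  σ[g<=7](R) → 5
  ρ[d/g](σ[g<=7](R)) → 5
  ρ[b/h](ρ[d/g](σ[g<=7](R))) → 5
  π[d,b](ρ[b/h](ρ[d/g](σ[g<=7](R)))) → 5
  (S ∪ π[d,b](ρ[b/h](ρ[d/g](σ[g<=7](R))))) → 8
  σ[d<3]((S ∪ π[d,b](ρ[b/h](ρ[d/g](σ[g<=7](R)))))) → 3
  R → 6
  (σ[d<3]((S ∪ π[d,b](ρ[b/h](ρ[d/g](σ[g<=7](R)))))) ⋈[d=g] R) → 3
E2 row counts bottom-up:
  R → 6
  S → 3
  R → 6
  σ[g<=7](R) → 5
  ρ[d/g](σ[g<=7](R)) → 5
  ρ[b/h](ρ[d/g](σ[g<=7](R))) → 5
  π[d,b](ρ[b/h](ρ[d/g](σ[g<=7](R)))) → 5
  (S ∪ π[d,b](ρ[b/h](ρ[d/g](σ[g<=7](R))))) → 8
  σ[d<3]((S ∪ π[d,b](ρ[b/h](ρ[d/g](σ[g<=7](R)))))) → 3
  (R ⋈[g=d] σ[d<3]((S ∪ π[d,b](ρ[b/h](ρ[d/g](σ[g<=7](R))))))) → 3
  π[d,b,h,g,z]((R ⋈[g=d] σ[d<3]((S ∪ π[d,b](ρ[b/h](ρ[d/g](σ[g<=7](R)))))))) → 3

E1 and E2 produce the same multiset:
d | b | h | g | z
1 | 8 | 8 | 1 | p
2 | 2 | 9 | 2 | r
2 | 9 | 9 | 2 | r

yes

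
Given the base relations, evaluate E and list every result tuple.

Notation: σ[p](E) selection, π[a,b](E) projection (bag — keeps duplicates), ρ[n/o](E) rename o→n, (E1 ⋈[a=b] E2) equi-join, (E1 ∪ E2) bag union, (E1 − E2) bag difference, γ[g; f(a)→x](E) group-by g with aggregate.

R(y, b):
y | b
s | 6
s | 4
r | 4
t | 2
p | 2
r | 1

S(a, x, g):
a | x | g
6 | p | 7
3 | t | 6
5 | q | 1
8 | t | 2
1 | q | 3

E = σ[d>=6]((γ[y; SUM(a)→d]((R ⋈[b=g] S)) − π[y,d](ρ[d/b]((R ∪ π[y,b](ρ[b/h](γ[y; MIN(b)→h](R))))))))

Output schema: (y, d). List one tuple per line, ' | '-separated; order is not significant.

Stepwise |·|:
  R → 6
  S → 5
  (R ⋈[b=g] S) → 4
  γ[y; SUM(a)→d]((R ⋈[b=g] S)) → 4
  R → 6
  R → 6
  γ[y; MIN(b)→h](R) → 4
  ρ[b/h](γ[y; MIN(b)→h](R)) → 4
  π[y,b](ρ[b/h](γ[y; MIN(b)→h](R))) → 4
  (R ∪ π[y,b](ρ[b/h](γ[y; MIN(b)→h](R)))) → 10
  ρ[d/b]((R ∪ π[y,b](ρ[b/h](γ[y; MIN(b)→h](R))))) → 10
  π[y,d](ρ[d/b]((R ∪ π[y,b](ρ[b/h](γ[y; MIN(b)→h](R)))))) → 10
  (γ[y; SUM(a)→d]((R ⋈[b=g] S)) − π[y,d](ρ[d/b]((R ∪ π[y,b](ρ[b/h](γ[y; MIN(b)→h](R))))))) → 4
  σ[d>=6]((γ[y; SUM(a)→d]((R ⋈[b=g] S)) − π[y,d](ρ[d/b]((R ∪ π[y,b](ρ[b/h](γ[y; MIN(b)→h](R)))))))) → 2

== RESULT ==
y | d
p | 8
t | 8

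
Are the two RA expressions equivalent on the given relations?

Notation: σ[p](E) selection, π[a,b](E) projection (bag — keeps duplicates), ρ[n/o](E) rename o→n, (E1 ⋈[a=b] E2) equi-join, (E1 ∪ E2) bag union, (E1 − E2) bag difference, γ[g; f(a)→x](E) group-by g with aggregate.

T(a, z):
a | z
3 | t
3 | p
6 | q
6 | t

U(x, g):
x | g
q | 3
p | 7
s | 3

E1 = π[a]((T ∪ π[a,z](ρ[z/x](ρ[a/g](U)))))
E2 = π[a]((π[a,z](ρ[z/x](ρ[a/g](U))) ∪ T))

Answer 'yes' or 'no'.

E1 row counts bottom-up:
  T → 4
  U → 3
  ρ[a/g](U) → 3
  ρ[z/x](ρ[a/g](U)) → 3
  π[a,z](ρ[z/x](ρ[a/g](U))) → 3
  (T ∪ π[a,z](ρ[z/x](ρ[a/g](U)))) → 7
  π[a]((T ∪ π[a,z](ρ[z/x](ρ[a/g](U))))) → 7
E2 row counts bottom-up:
  U → 3
  ρ[a/g](U) → 3
  ρ[z/x](ρ[a/g](U)) → 3
  π[a,z](ρ[z/x](ρ[a/g](U))) → 3
  T → 4
  (π[a,z](ρ[z/x](ρ[a/g](U))) ∪ T) → 7
  π[a]((π[a,z](ρ[z/x](ρ[a/g](U))) ∪ T)) → 7

E1 and E2 produce the same multiset:
a
3
3
3
3
6
6
7

yes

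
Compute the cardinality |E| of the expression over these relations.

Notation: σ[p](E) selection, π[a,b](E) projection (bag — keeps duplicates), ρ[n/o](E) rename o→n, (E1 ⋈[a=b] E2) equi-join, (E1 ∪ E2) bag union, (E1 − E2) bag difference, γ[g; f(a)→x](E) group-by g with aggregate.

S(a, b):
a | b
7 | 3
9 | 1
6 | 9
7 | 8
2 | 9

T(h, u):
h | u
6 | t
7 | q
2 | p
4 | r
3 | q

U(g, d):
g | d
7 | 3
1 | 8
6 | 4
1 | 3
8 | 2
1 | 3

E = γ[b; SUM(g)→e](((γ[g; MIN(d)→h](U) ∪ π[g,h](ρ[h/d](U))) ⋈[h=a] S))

Per-node cardinality:
  U → 6
  γ[g; MIN(d)→h](U) → 4
  U → 6
  ρ[h/d](U) → 6
  π[g,h](ρ[h/d](U)) → 6
  (γ[g; MIN(d)→h](U) ∪ π[g,h](ρ[h/d](U))) → 10
  S → 5
  ((γ[g; MIN(d)→h](U) ∪ π[g,h](ρ[h/d](U))) ⋈[h=a] S) → 2
  γ[b; SUM(g)→e](((γ[g; MIN(d)→h](U) ∪ π[g,h](ρ[h/d](U))) ⋈[h=a] S)) → 1

|E| = 1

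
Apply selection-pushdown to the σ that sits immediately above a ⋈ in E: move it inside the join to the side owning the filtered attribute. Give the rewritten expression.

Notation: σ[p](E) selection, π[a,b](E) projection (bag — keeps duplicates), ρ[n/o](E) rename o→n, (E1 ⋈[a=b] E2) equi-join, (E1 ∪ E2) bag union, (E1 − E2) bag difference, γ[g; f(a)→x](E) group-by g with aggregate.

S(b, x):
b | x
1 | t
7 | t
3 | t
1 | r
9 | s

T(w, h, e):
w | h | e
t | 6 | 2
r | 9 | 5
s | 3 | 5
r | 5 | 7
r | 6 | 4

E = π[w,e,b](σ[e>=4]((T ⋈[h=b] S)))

σ filters on e, owned by the left side.
E' = π[w,e,b]((σ[e>=4](T) ⋈[h=b] S))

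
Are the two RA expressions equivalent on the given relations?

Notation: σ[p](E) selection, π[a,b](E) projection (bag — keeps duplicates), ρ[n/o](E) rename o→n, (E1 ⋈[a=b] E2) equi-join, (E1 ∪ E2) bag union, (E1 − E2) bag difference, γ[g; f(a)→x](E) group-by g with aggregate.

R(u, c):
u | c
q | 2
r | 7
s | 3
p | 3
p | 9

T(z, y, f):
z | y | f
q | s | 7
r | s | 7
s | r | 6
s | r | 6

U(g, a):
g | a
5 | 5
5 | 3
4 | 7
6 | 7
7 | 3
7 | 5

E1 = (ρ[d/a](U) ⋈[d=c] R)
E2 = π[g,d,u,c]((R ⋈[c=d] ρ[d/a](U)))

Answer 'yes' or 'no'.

E1 per-node cardinality:
  U → 6
  ρ[d/a](U) → 6
  R → 5
  (ρ[d/a](U) ⋈[d=c] R) → 6
E2 per-node cardinality:
  R → 5
  U → 6
  ρ[d/a](U) → 6
  (R ⋈[c=d] ρ[d/a](U)) → 6
  π[g,d,u,c]((R ⋈[c=d] ρ[d/a](U))) → 6

E1 and E2 produce the same multiset:
g | d | u | c
4 | 7 | r | 7
5 | 3 | p | 3
5 | 3 | s | 3
6 | 7 | r | 7
7 | 3 | p | 3
7 | 3 | s | 3

yes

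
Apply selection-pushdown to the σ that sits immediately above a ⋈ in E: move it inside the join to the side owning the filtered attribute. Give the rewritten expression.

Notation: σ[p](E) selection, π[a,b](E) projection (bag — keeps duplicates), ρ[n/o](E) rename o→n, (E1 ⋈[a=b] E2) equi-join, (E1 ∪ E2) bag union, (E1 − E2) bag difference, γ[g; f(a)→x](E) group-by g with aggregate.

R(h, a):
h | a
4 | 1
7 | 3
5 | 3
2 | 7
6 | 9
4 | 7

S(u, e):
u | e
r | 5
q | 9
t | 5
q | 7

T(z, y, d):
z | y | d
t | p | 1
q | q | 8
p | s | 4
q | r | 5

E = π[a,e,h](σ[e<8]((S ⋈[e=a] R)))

σ filters on e, owned by the left side.
E' = π[a,e,h]((σ[e<8](S) ⋈[e=a] R))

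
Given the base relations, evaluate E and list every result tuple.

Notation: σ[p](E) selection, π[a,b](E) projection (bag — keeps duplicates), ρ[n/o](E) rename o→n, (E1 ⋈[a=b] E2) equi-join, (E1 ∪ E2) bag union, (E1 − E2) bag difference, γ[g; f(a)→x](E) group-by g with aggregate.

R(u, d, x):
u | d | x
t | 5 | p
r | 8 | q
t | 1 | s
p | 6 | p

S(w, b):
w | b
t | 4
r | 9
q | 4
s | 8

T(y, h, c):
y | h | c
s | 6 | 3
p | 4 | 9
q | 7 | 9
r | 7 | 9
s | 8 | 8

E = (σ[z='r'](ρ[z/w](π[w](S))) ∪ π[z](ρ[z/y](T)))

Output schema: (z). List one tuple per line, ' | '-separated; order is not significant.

Row counts bottom-up:
  S → 4
  π[w](S) → 4
  ρ[z/w](π[w](S)) → 4
  σ[z='r'](ρ[z/w](π[w](S))) → 1
  T → 5
  ρ[z/y](T) → 5
  π[z](ρ[z/y](T)) → 5
  (σ[z='r'](ρ[z/w](π[w](S))) ∪ π[z](ρ[z/y](T))) → 6

== RESULT ==
z
p
q
r
r
s
s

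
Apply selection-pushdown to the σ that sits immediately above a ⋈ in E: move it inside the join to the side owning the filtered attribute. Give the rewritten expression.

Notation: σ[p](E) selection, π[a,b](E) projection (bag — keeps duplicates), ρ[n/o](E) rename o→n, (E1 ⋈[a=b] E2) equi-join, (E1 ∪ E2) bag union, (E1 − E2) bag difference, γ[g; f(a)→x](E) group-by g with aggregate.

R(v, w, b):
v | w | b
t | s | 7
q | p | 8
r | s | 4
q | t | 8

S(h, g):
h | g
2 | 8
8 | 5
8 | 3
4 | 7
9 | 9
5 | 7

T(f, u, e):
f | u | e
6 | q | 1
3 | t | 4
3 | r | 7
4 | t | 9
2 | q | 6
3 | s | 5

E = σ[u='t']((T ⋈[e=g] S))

σ filters on u, owned by the left side.
E' = (σ[u='t'](T) ⋈[e=g] S)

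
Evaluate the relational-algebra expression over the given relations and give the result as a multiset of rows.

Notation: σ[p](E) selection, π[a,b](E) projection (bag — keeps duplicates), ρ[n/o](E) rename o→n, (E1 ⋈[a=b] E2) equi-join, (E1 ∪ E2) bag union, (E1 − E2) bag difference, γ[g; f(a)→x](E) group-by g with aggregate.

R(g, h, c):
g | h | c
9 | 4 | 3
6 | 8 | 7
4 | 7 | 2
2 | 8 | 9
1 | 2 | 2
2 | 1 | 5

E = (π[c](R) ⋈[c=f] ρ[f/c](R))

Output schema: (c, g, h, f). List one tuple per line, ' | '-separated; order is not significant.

Stepwise |·|:
  R → 6
  π[c](R) → 6
  R → 6
  ρ[f/c](R) → 6
  (π[c](R) ⋈[c=f] ρ[f/c](R)) → 8

== RESULT ==
c | g | h | f
2 | 1 | 2 | 2
2 | 1 | 2 | 2
2 | 4 | 7 | 2
2 | 4 | 7 | 2
3 | 9 | 4 | 3
5 | 2 | 1 | 5
7 | 6 | 8 | 7
9 | 2 | 8 | 9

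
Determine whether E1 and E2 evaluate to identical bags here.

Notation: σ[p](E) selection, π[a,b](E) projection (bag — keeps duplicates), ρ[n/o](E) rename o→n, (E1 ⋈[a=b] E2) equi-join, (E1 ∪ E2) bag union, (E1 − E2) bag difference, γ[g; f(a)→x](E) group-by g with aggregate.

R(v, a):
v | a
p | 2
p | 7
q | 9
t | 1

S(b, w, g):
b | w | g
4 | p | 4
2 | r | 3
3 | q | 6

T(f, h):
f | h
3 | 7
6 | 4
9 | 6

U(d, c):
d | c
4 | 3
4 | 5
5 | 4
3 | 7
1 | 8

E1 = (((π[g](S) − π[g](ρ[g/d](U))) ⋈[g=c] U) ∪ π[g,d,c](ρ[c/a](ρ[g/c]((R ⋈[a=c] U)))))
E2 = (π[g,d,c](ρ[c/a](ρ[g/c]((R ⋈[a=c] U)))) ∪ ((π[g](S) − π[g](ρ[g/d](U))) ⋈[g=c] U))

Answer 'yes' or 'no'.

E1 stepwise |·|:
  S → 3
  π[g](S) → 3
  U → 5
  ρ[g/d](U) → 5
  π[g](ρ[g/d](U)) → 5
  (π[g](S) − π[g](ρ[g/d](U))) → 1
  U → 5
  ((π[g](S) − π[g](ρ[g/d](U))) ⋈[g=c] U) → 0
  R → 4
  U → 5
  (R ⋈[a=c] U) → 1
  ρ[g/c]((R ⋈[a=c] U)) → 1
  ρ[c/a](ρ[g/c]((R ⋈[a=c] U))) → 1
  π[g,d,c](ρ[c/a](ρ[g/c]((R ⋈[a=c] U)))) → 1
  (((π[g](S) − π[g](ρ[g/d](U))) ⋈[g=c] U) ∪ π[g,d,c](ρ[c/a](ρ[g/c]((R ⋈[a=c] U))))) → 1
E2 stepwise |·|:
  R → 4
  U → 5
  (R ⋈[a=c] U) → 1
  ρ[g/c]((R ⋈[a=c] U)) → 1
  ρ[c/a](ρ[g/c]((R ⋈[a=c] U))) → 1
  π[g,d,c](ρ[c/a](ρ[g/c]((R ⋈[a=c] U)))) → 1
  S → 3
  π[g](S) → 3
  U → 5
  ρ[g/d](U) → 5
  π[g](ρ[g/d](U)) → 5
  (π[g](S) − π[g](ρ[g/d](U))) → 1
  U → 5
  ((π[g](S) − π[g](ρ[g/d](U))) ⋈[g=c] U) → 0
  (π[g,d,c](ρ[c/a](ρ[g/c]((R ⋈[a=c] U)))) ∪ ((π[g](S) − π[g](ρ[g/d](U))) ⋈[g=c] U)) → 1

E1 and E2 produce the same multiset:
g | d | c
7 | 3 | 7

yes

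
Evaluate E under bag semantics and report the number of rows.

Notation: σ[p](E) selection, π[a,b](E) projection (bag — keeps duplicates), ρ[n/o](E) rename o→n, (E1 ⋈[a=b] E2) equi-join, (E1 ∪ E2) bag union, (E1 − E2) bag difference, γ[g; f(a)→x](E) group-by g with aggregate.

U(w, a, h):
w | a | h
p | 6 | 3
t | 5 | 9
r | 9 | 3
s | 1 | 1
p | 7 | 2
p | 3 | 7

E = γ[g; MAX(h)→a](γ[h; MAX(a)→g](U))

Stepwise |·|:
  U → 6
  γ[h; MAX(a)→g](U) → 5
  γ[g; MAX(h)→a](γ[h; MAX(a)→g](U)) → 5

|E| = 5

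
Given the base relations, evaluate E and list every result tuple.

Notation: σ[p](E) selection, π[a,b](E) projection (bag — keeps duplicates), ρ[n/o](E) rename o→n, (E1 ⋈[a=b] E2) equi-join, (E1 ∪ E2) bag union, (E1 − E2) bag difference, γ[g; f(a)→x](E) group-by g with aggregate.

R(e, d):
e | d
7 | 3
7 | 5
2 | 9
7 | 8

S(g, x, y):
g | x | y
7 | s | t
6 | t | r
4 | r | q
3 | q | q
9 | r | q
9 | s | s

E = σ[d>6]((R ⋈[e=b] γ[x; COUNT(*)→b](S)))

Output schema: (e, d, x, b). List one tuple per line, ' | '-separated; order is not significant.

Per-node cardinality:
  R → 4
  S → 6
  γ[x; COUNT(*)→b](S) → 4
  (R ⋈[e=b] γ[x; COUNT(*)→b](S)) → 2
  σ[d>6]((R ⋈[e=b] γ[x; COUNT(*)→b](S))) → 2

== RESULT ==
e | d | x | b
2 | 9 | r | 2
2 | 9 | s | 2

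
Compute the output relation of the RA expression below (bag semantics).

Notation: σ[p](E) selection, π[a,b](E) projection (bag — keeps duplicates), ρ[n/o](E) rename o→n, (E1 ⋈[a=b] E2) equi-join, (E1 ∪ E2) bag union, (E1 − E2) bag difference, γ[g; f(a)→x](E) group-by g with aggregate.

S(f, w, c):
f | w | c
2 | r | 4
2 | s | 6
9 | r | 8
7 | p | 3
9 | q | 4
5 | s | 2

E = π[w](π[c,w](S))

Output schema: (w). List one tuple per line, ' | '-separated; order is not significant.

Subexpression sizes:
  S → 6
  π[c,w](S) → 6
  π[w](π[c,w](S)) → 6

== RESULT ==
w
p
q
r
r
s
s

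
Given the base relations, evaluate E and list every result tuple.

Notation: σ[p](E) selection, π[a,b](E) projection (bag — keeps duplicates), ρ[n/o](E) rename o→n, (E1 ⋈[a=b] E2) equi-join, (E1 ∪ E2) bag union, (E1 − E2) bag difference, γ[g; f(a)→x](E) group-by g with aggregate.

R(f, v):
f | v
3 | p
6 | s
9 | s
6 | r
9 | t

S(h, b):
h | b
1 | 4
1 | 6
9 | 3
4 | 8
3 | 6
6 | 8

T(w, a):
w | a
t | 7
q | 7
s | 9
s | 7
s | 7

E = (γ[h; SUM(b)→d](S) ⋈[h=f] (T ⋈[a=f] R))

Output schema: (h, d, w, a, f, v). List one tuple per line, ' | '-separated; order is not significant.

Stepwise |·|:
  S → 6
  γ[h; SUM(b)→d](S) → 5
  T → 5
  R → 5
  (T ⋈[a=f] R) → 2
  (γ[h; SUM(b)→d](S) ⋈[h=f] (T ⋈[a=f] R)) → 2

== RESULT ==
h | d | w | a | f | v
9 | 3 | s | 9 | 9 | s
9 | 3 | s | 9 | 9 | t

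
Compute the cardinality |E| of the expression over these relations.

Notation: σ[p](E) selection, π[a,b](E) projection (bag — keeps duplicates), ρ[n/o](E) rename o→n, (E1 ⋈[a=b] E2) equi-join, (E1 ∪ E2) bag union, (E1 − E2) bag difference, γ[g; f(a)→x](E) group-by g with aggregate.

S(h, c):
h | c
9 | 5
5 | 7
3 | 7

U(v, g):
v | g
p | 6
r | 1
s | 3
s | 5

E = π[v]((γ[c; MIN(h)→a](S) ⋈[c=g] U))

Subexpression sizes:
  S → 3
  γ[c; MIN(h)→a](S) → 2
  U → 4
  (γ[c; MIN(h)→a](S) ⋈[c=g] U) → 1
  π[v]((γ[c; MIN(h)→a](S) ⋈[c=g] U)) → 1

|E| = 1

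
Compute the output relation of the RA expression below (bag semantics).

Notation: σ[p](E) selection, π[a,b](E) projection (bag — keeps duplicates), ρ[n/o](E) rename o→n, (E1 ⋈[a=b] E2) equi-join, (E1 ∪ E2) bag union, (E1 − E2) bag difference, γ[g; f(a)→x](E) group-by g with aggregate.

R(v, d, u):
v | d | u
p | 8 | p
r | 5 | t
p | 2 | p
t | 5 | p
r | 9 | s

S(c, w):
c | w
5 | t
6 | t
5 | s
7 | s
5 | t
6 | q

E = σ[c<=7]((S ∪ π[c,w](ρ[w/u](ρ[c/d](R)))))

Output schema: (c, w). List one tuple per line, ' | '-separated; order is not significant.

Row counts bottom-up:
  S → 6
  R → 5
  ρ[c/d](R) → 5
  ρ[w/u](ρ[c/d](R)) → 5
  π[c,w](ρ[w/u](ρ[c/d](R))) → 5
  (S ∪ π[c,w](ρ[w/u](ρ[c/d](R)))) → 11
  σ[c<=7]((S ∪ π[c,w](ρ[w/u](ρ[c/d](R))))) → 9

== RESULT ==
c | w
2 | p
5 | p
5 | s
5 | t
5 | t
5 | t
6 | q
6 | t
7 | s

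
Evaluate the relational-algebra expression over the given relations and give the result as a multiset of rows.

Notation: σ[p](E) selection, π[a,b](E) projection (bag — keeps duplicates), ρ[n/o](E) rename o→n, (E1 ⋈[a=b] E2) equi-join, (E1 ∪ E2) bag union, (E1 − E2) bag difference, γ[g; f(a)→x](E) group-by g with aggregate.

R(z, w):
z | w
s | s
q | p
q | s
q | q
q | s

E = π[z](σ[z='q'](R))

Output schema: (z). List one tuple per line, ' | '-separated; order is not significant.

Row counts bottom-up:
  R → 5
  σ[z='q'](R) → 4
  π[z](σ[z='q'](R)) → 4

== RESULT ==
z
q
q
q
q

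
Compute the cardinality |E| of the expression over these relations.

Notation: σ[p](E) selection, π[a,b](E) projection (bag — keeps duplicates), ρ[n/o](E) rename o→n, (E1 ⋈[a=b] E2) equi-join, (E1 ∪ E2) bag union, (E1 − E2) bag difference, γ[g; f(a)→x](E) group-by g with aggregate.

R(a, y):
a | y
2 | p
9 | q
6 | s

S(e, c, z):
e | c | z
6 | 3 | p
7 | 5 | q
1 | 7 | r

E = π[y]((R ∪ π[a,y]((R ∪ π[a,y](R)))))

Stepwise |·|:
  R → 3
  R → 3
  R → 3
  π[a,y](R) → 3
  (R ∪ π[a,y](R)) → 6
  π[a,y]((R ∪ π[a,y](R))) → 6
  (R ∪ π[a,y]((R ∪ π[a,y](R)))) → 9
  π[y]((R ∪ π[a,y]((R ∪ π[a,y](R))))) → 9

|E| = 9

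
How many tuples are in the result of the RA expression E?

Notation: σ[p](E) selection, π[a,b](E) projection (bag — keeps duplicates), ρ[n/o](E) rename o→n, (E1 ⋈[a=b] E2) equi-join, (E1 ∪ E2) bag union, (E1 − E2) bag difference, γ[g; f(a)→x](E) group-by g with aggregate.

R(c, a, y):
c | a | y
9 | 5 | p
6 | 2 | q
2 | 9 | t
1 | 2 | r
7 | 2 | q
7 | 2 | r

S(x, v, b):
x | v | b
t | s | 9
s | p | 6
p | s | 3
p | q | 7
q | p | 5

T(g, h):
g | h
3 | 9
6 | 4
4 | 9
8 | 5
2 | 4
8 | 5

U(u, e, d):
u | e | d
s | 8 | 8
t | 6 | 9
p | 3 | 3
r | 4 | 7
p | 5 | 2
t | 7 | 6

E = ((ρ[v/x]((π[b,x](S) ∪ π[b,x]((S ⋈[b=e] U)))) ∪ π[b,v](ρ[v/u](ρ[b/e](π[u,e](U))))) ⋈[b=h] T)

Stepwise |·|:
  S → 5
  π[b,x](S) → 5
  S → 5
  U → 6
  (S ⋈[b=e] U) → 4
  π[b,x]((S ⋈[b=e] U)) → 4
  (π[b,x](S) ∪ π[b,x]((S ⋈[b=e] U))) → 9
  ρ[v/x]((π[b,x](S) ∪ π[b,x]((S ⋈[b=e] U)))) → 9
  U → 6
  π[u,e](U) → 6
  ρ[b/e](π[u,e](U)) → 6
  ρ[v/u](ρ[b/e](π[u,e](U))) → 6
  π[b,v](ρ[v/u](ρ[b/e](π[u,e](U)))) → 6
  (ρ[v/x]((π[b,x](S) ∪ π[b,x]((S ⋈[b=e] U)))) ∪ π[b,v](ρ[v/u](ρ[b/e](π[u,e](U))))) → 15
  T → 6
  ((ρ[v/x]((π[b,x](S) ∪ π[b,x]((S ⋈[b=e] U)))) ∪ π[b,v](ρ[v/u](ρ[b/e](π[u,e](U))))) ⋈[b=h] T) → 10

|E| = 10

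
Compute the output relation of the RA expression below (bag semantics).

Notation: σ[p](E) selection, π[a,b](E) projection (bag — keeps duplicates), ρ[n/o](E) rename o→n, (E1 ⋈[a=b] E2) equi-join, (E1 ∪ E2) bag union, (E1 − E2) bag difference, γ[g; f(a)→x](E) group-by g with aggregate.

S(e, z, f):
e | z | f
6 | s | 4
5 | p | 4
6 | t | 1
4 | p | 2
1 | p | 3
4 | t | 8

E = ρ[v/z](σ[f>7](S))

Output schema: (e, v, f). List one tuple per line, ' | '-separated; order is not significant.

Subexpression sizes:
  S → 6
  σ[f>7](S) → 1
  ρ[v/z](σ[f>7](S)) → 1

== RESULT ==
e | v | f
4 | t | 8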